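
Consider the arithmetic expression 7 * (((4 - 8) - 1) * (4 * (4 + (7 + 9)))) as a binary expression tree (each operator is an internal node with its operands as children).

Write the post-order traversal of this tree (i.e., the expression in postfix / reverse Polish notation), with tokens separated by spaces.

Post-order on an expression tree gives postfix notation: for each operator, emit left operand, right operand, then the operator.

7 4 8 - 1 - 4 4 7 9 + + * * *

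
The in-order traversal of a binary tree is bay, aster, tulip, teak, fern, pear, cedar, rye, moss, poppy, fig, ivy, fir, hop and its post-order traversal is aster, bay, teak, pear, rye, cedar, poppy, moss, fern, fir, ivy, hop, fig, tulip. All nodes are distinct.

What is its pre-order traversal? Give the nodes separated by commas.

tulip, bay, aster, fig, fern, teak, moss, cedar, pear, rye, poppy, hop, ivy, fir

The last element of post-order is the root; it splits in-order into left and right subtrees.
Root tulip: left subtree has 2 nodes {bay, aster}, right has 11 {teak, fern, pear, cedar, rye, moss, poppy, fig, ivy, fir, hop}.
  Root bay: left subtree has 0 nodes { }, right has 1 {aster}.
  Root fig: left subtree has 7 nodes {teak, fern, pear, cedar, rye, moss, poppy}, right has 3 {ivy, fir, hop}.
    Root fern: left subtree has 1 node {teak}, right has 5 {pear, cedar, rye, moss, poppy}.
      Root moss: left subtree has 3 nodes {pear, cedar, rye}, right has 1 {poppy}.
        Root cedar: left subtree has 1 node {pear}, right has 1 {rye}.
    Root hop: left subtree has 2 nodes {ivy, fir}, right has 0 { }.
      Root ivy: left subtree has 0 nodes { }, right has 1 {fir}.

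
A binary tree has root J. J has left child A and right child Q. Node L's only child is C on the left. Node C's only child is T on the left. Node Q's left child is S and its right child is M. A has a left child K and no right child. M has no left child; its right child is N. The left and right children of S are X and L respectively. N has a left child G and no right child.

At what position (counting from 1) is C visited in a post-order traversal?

Post-order visits the left subtree, then the right subtree, then the node.
At J: go left to A.
  At A: go left to K.
    K is a leaf — visit K.
  At A: no right child.
  Visit A.
At J: go right to Q.
  At Q: go left to S.
    At S: go left to X.
      X is a leaf — visit X.
    At S: go right to L.
      At L: go left to C.
        At C: go left to T.
          T is a leaf — visit T.
        At C: no right child.
        Visit C.
      At L: no right child.
      Visit L.
    Visit S.
  At Q: go right to M.
    At M: no left child.
    At M: go right to N.
      At N: go left to G.
        G is a leaf — visit G.
      At N: no right child.
      Visit N.
    Visit M.
  Visit Q.
Visit J.
Full post-order sequence: K, A, X, T, C, L, S, G, N, M, Q, J.

5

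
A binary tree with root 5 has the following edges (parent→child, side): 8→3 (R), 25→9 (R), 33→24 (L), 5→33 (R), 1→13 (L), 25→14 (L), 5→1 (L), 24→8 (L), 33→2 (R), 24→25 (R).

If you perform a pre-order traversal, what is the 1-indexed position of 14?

Pre-order visits the node, then its left subtree, then its right subtree.
Visit 5.
At 5: go left to 1.
  Visit 1.
  At 1: go left to 13.
    13 is a leaf — visit 13.
  At 1: no right child.
At 5: go right to 33.
  Visit 33.
  At 33: go left to 24.
    Visit 24.
    At 24: go left to 8.
      Visit 8.
      At 8: no left child.
      At 8: go right to 3.
        3 is a leaf — visit 3.
    At 24: go right to 25.
      Visit 25.
      At 25: go left to 14.
        14 is a leaf — visit 14.
      At 25: go right to 9.
        9 is a leaf — visit 9.
  At 33: go right to 2.
    2 is a leaf — visit 2.
Full pre-order sequence: 5, 1, 13, 33, 24, 8, 3, 25, 14, 9, 2.

9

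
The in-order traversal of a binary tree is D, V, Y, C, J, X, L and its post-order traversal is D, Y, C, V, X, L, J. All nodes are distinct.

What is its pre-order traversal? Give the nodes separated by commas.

J, V, D, C, Y, L, X

The last element of post-order is the root; it splits in-order into left and right subtrees.
Root J: left subtree has 4 nodes {D, V, Y, C}, right has 2 {X, L}.
  Root V: left subtree has 1 node {D}, right has 2 {Y, C}.
    Root C: left subtree has 1 node {Y}, right has 0 { }.
  Root L: left subtree has 1 node {X}, right has 0 { }.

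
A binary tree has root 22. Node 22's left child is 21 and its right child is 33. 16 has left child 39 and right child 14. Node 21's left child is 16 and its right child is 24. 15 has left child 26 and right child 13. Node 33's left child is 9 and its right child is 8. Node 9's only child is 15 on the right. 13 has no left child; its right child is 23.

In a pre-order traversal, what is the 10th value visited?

Pre-order visits the node, then its left subtree, then its right subtree.
Visit 22.
At 22: go left to 21.
  Visit 21.
  At 21: go left to 16.
    Visit 16.
    At 16: go left to 39.
      39 is a leaf — visit 39.
    At 16: go right to 14.
      14 is a leaf — visit 14.
  At 21: go right to 24.
    24 is a leaf — visit 24.
At 22: go right to 33.
  Visit 33.
  At 33: go left to 9.
    Visit 9.
    At 9: no left child.
    At 9: go right to 15.
      Visit 15.
      At 15: go left to 26.
        26 is a leaf — visit 26.
      At 15: go right to 13.
        Visit 13.
        At 13: no left child.
        At 13: go right to 23.
          23 is a leaf — visit 23.
  At 33: go right to 8.
    8 is a leaf — visit 8.
Full pre-order sequence: 22, 21, 16, 39, 14, 24, 33, 9, 15, 26, 13, 23, 8.

26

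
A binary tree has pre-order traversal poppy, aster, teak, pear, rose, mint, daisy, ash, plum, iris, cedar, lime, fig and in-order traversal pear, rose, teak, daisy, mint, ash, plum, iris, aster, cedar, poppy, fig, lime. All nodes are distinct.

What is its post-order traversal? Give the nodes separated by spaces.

The first element of pre-order is the root; it splits in-order into left and right subtrees.
Root poppy: left subtree has 10 nodes {pear, rose, teak, daisy, mint, ash, plum, iris, aster, cedar}, right has 2 {fig, lime}.
  Root aster: left subtree has 8 nodes {pear, rose, teak, daisy, mint, ash, plum, iris}, right has 1 {cedar}.
    Root teak: left subtree has 2 nodes {pear, rose}, right has 5 {daisy, mint, ash, plum, iris}.
      Root pear: left subtree has 0 nodes { }, right has 1 {rose}.
      Root mint: left subtree has 1 node {daisy}, right has 3 {ash, plum, iris}.
        Root ash: left subtree has 0 nodes { }, right has 2 {plum, iris}.
          Root plum: left subtree has 0 nodes { }, right has 1 {iris}.
  Root lime: left subtree has 1 node {fig}, right has 0 { }.

rose pear daisy iris plum ash mint teak cedar aster fig lime poppy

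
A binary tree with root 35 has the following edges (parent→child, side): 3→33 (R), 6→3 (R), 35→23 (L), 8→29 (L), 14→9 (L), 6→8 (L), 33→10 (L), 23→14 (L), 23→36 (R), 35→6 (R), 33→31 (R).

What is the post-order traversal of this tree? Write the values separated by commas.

Post-order visits the left subtree, then the right subtree, then the node.
At 35: go left to 23.
  At 23: go left to 14.
    At 14: go left to 9.
      9 is a leaf — visit 9.
    At 14: no right child.
    Visit 14.
  At 23: go right to 36.
    36 is a leaf — visit 36.
  Visit 23.
At 35: go right to 6.
  At 6: go left to 8.
    At 8: go left to 29.
      29 is a leaf — visit 29.
    At 8: no right child.
    Visit 8.
  At 6: go right to 3.
    At 3: no left child.
    At 3: go right to 33.
      At 33: go left to 10.
        10 is a leaf — visit 10.
      At 33: go right to 31.
        31 is a leaf — visit 31.
      Visit 33.
    Visit 3.
  Visit 6.
Visit 35.

9, 14, 36, 23, 29, 8, 10, 31, 33, 3, 6, 35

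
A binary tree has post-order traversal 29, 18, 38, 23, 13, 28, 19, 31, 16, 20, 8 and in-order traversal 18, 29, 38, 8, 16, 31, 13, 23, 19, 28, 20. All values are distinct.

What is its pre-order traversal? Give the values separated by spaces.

The last element of post-order is the root; it splits in-order into left and right subtrees.
Root 8: left subtree has 3 nodes {18, 29, 38}, right has 7 {16, 31, 13, 23, 19, 28, 20}.
  Root 38: left subtree has 2 nodes {18, 29}, right has 0 { }.
    Root 18: left subtree has 0 nodes { }, right has 1 {29}.
  Root 20: left subtree has 6 nodes {16, 31, 13, 23, 19, 28}, right has 0 { }.
    Root 16: left subtree has 0 nodes { }, right has 5 {31, 13, 23, 19, 28}.
      Root 31: left subtree has 0 nodes { }, right has 4 {13, 23, 19, 28}.
        Root 19: left subtree has 2 nodes {13, 23}, right has 1 {28}.
          Root 13: left subtree has 0 nodes { }, right has 1 {23}.

8 38 18 29 20 16 31 19 13 23 28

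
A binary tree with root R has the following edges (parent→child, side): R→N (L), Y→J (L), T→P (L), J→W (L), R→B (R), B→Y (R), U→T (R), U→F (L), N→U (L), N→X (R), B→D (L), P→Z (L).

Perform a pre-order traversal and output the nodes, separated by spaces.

R N U F T P Z X B D Y J W

Pre-order visits the node, then its left subtree, then its right subtree.
Visit R.
At R: go left to N.
  Visit N.
  At N: go left to U.
    Visit U.
    At U: go left to F.
      F is a leaf — visit F.
    At U: go right to T.
      Visit T.
      At T: go left to P.
        Visit P.
        At P: go left to Z.
          Z is a leaf — visit Z.
        At P: no right child.
      At T: no right child.
  At N: go right to X.
    X is a leaf — visit X.
At R: go right to B.
  Visit B.
  At B: go left to D.
    D is a leaf — visit D.
  At B: go right to Y.
    Visit Y.
    At Y: go left to J.
      Visit J.
      At J: go left to W.
        W is a leaf — visit W.
      At J: no right child.
    At Y: no right child.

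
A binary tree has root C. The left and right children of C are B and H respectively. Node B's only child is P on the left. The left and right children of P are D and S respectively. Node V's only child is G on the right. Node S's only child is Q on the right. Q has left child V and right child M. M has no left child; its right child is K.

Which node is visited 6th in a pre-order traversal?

Q

Pre-order visits the node, then its left subtree, then its right subtree.
Visit C.
At C: go left to B.
  Visit B.
  At B: go left to P.
    Visit P.
    At P: go left to D.
      D is a leaf — visit D.
    At P: go right to S.
      Visit S.
      At S: no left child.
      At S: go right to Q.
        Visit Q.
        At Q: go left to V.
          Visit V.
          At V: no left child.
          At V: go right to G.
            G is a leaf — visit G.
        At Q: go right to M.
          Visit M.
          At M: no left child.
          At M: go right to K.
            K is a leaf — visit K.
  At B: no right child.
At C: go right to H.
  H is a leaf — visit H.
Full pre-order sequence: C, B, P, D, S, Q, V, G, M, K, H.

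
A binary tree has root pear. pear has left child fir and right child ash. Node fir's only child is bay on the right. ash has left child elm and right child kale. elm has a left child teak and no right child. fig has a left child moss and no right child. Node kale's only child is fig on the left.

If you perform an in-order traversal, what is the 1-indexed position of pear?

3

In-order visits the left subtree, then the node, then the right subtree.
At pear: go left to fir.
  At fir: no left child.
  Visit fir.
  At fir: go right to bay.
    bay is a leaf — visit bay.
Visit pear.
At pear: go right to ash.
  At ash: go left to elm.
    At elm: go left to teak.
      teak is a leaf — visit teak.
    Visit elm.
    At elm: no right child.
  Visit ash.
  At ash: go right to kale.
    At kale: go left to fig.
      At fig: go left to moss.
        moss is a leaf — visit moss.
      Visit fig.
      At fig: no right child.
    Visit kale.
    At kale: no right child.
Full in-order sequence: fir, bay, pear, teak, elm, ash, moss, fig, kale.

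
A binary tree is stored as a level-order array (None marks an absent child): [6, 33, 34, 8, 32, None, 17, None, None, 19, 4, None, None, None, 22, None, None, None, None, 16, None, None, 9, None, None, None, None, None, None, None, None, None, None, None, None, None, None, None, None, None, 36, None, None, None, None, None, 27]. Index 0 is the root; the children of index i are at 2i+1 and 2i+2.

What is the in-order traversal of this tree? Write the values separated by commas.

In-order visits the left subtree, then the node, then the right subtree.
At 6: go left to 33.
  At 33: go left to 8.
    8 is a leaf — visit 8.
  Visit 33.
  At 33: go right to 32.
    At 32: go left to 19.
      At 19: go left to 16.
        At 16: no left child.
        Visit 16.
        At 16: go right to 36.
          36 is a leaf — visit 36.
      Visit 19.
      At 19: no right child.
    Visit 32.
    At 32: go right to 4.
      At 4: no left child.
      Visit 4.
      At 4: go right to 9.
        At 9: no left child.
        Visit 9.
        At 9: go right to 27.
          27 is a leaf — visit 27.
Visit 6.
At 6: go right to 34.
  At 34: no left child.
  Visit 34.
  At 34: go right to 17.
    At 17: no left child.
    Visit 17.
    At 17: go right to 22.
      22 is a leaf — visit 22.

8, 33, 16, 36, 19, 32, 4, 9, 27, 6, 34, 17, 22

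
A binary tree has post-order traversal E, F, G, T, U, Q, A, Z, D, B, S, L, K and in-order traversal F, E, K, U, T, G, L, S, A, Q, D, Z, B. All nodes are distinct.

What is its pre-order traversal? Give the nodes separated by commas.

K, F, E, L, U, T, G, S, B, D, A, Q, Z

The last element of post-order is the root; it splits in-order into left and right subtrees.
Root K: left subtree has 2 nodes {F, E}, right has 10 {U, T, G, L, S, A, Q, D, Z, B}.
  Root F: left subtree has 0 nodes { }, right has 1 {E}.
  Root L: left subtree has 3 nodes {U, T, G}, right has 6 {S, A, Q, D, Z, B}.
    Root U: left subtree has 0 nodes { }, right has 2 {T, G}.
      Root T: left subtree has 0 nodes { }, right has 1 {G}.
    Root S: left subtree has 0 nodes { }, right has 5 {A, Q, D, Z, B}.
      Root B: left subtree has 4 nodes {A, Q, D, Z}, right has 0 { }.
        Root D: left subtree has 2 nodes {A, Q}, right has 1 {Z}.
          Root A: left subtree has 0 nodes { }, right has 1 {Q}.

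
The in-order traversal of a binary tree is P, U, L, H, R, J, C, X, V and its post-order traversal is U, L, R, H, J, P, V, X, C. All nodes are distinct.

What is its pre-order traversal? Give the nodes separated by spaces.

The last element of post-order is the root; it splits in-order into left and right subtrees.
Root C: left subtree has 6 nodes {P, U, L, H, R, J}, right has 2 {X, V}.
  Root P: left subtree has 0 nodes { }, right has 5 {U, L, H, R, J}.
    Root J: left subtree has 4 nodes {U, L, H, R}, right has 0 { }.
      Root H: left subtree has 2 nodes {U, L}, right has 1 {R}.
        Root L: left subtree has 1 node {U}, right has 0 { }.
  Root X: left subtree has 0 nodes { }, right has 1 {V}.

C P J H L U R X V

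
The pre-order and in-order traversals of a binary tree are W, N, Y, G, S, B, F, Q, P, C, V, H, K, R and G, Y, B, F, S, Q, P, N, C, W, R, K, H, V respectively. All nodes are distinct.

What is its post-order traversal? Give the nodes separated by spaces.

G F B P Q S Y C N R K H V W

The first element of pre-order is the root; it splits in-order into left and right subtrees.
Root W: left subtree has 9 nodes {G, Y, B, F, S, Q, P, N, C}, right has 4 {R, K, H, V}.
  Root N: left subtree has 7 nodes {G, Y, B, F, S, Q, P}, right has 1 {C}.
    Root Y: left subtree has 1 node {G}, right has 5 {B, F, S, Q, P}.
      Root S: left subtree has 2 nodes {B, F}, right has 2 {Q, P}.
        Root B: left subtree has 0 nodes { }, right has 1 {F}.
        Root Q: left subtree has 0 nodes { }, right has 1 {P}.
  Root V: left subtree has 3 nodes {R, K, H}, right has 0 { }.
    Root H: left subtree has 2 nodes {R, K}, right has 0 { }.
      Root K: left subtree has 1 node {R}, right has 0 { }.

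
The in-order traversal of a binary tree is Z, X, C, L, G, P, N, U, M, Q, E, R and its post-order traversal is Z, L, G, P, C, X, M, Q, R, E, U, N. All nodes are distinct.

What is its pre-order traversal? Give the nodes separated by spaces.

The last element of post-order is the root; it splits in-order into left and right subtrees.
Root N: left subtree has 6 nodes {Z, X, C, L, G, P}, right has 5 {U, M, Q, E, R}.
  Root X: left subtree has 1 node {Z}, right has 4 {C, L, G, P}.
    Root C: left subtree has 0 nodes { }, right has 3 {L, G, P}.
      Root P: left subtree has 2 nodes {L, G}, right has 0 { }.
        Root G: left subtree has 1 node {L}, right has 0 { }.
  Root U: left subtree has 0 nodes { }, right has 4 {M, Q, E, R}.
    Root E: left subtree has 2 nodes {M, Q}, right has 1 {R}.
      Root Q: left subtree has 1 node {M}, right has 0 { }.

N X Z C P G L U E Q M R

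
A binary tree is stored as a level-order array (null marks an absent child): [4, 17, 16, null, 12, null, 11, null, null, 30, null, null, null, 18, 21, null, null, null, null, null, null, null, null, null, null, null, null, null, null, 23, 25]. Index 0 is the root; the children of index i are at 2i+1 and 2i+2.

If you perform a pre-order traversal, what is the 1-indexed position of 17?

2

Pre-order visits the node, then its left subtree, then its right subtree.
Visit 4.
At 4: go left to 17.
  Visit 17.
  At 17: no left child.
  At 17: go right to 12.
    Visit 12.
    At 12: go left to 30.
      30 is a leaf — visit 30.
    At 12: no right child.
At 4: go right to 16.
  Visit 16.
  At 16: no left child.
  At 16: go right to 11.
    Visit 11.
    At 11: go left to 18.
      18 is a leaf — visit 18.
    At 11: go right to 21.
      Visit 21.
      At 21: go left to 23.
        23 is a leaf — visit 23.
      At 21: go right to 25.
        25 is a leaf — visit 25.
Full pre-order sequence: 4, 17, 12, 30, 16, 11, 18, 21, 23, 25.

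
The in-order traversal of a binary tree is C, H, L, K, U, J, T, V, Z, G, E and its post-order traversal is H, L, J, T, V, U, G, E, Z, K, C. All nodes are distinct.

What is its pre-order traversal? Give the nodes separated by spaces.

C K L H Z U V T J E G

The last element of post-order is the root; it splits in-order into left and right subtrees.
Root C: left subtree has 0 nodes { }, right has 10 {H, L, K, U, J, T, V, Z, G, E}.
  Root K: left subtree has 2 nodes {H, L}, right has 7 {U, J, T, V, Z, G, E}.
    Root L: left subtree has 1 node {H}, right has 0 { }.
    Root Z: left subtree has 4 nodes {U, J, T, V}, right has 2 {G, E}.
      Root U: left subtree has 0 nodes { }, right has 3 {J, T, V}.
        Root V: left subtree has 2 nodes {J, T}, right has 0 { }.
          Root T: left subtree has 1 node {J}, right has 0 { }.
      Root E: left subtree has 1 node {G}, right has 0 { }.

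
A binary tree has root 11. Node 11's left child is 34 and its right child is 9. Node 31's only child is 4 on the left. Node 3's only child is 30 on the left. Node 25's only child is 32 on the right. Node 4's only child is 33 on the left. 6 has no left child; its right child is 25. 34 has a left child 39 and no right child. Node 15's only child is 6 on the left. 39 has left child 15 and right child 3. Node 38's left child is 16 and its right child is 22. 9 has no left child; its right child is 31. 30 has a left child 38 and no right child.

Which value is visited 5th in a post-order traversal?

Post-order visits the left subtree, then the right subtree, then the node.
At 11: go left to 34.
  At 34: go left to 39.
    At 39: go left to 15.
      At 15: go left to 6.
        At 6: no left child.
        At 6: go right to 25.
          At 25: no left child.
          At 25: go right to 32.
            32 is a leaf — visit 32.
          Visit 25.
        Visit 6.
      At 15: no right child.
      Visit 15.
    At 39: go right to 3.
      At 3: go left to 30.
        At 30: go left to 38.
          At 38: go left to 16.
            16 is a leaf — visit 16.
          At 38: go right to 22.
            22 is a leaf — visit 22.
          Visit 38.
        At 30: no right child.
        Visit 30.
      At 3: no right child.
      Visit 3.
    Visit 39.
  At 34: no right child.
  Visit 34.
At 11: go right to 9.
  At 9: no left child.
  At 9: go right to 31.
    At 31: go left to 4.
      At 4: go left to 33.
        33 is a leaf — visit 33.
      At 4: no right child.
      Visit 4.
    At 31: no right child.
    Visit 31.
  Visit 9.
Visit 11.
Full post-order sequence: 32, 25, 6, 15, 16, 22, 38, 30, 3, 39, 34, 33, 4, 31, 9, 11.

16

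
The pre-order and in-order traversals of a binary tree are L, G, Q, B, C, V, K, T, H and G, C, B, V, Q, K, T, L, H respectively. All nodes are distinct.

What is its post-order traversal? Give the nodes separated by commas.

The first element of pre-order is the root; it splits in-order into left and right subtrees.
Root L: left subtree has 7 nodes {G, C, B, V, Q, K, T}, right has 1 {H}.
  Root G: left subtree has 0 nodes { }, right has 6 {C, B, V, Q, K, T}.
    Root Q: left subtree has 3 nodes {C, B, V}, right has 2 {K, T}.
      Root B: left subtree has 1 node {C}, right has 1 {V}.
      Root K: left subtree has 0 nodes { }, right has 1 {T}.

C, V, B, T, K, Q, G, H, L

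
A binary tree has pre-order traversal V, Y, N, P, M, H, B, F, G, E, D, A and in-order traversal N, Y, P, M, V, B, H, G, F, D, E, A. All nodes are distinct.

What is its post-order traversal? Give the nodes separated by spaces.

The first element of pre-order is the root; it splits in-order into left and right subtrees.
Root V: left subtree has 4 nodes {N, Y, P, M}, right has 7 {B, H, G, F, D, E, A}.
  Root Y: left subtree has 1 node {N}, right has 2 {P, M}.
    Root P: left subtree has 0 nodes { }, right has 1 {M}.
  Root H: left subtree has 1 node {B}, right has 5 {G, F, D, E, A}.
    Root F: left subtree has 1 node {G}, right has 3 {D, E, A}.
      Root E: left subtree has 1 node {D}, right has 1 {A}.

N M P Y B G D A E F H V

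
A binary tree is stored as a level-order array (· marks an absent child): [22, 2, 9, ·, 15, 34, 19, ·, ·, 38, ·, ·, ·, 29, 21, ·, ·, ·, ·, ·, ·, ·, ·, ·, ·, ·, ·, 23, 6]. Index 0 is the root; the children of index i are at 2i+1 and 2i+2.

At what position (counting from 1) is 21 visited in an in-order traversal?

In-order visits the left subtree, then the node, then the right subtree.
At 22: go left to 2.
  At 2: no left child.
  Visit 2.
  At 2: go right to 15.
    At 15: go left to 38.
      38 is a leaf — visit 38.
    Visit 15.
    At 15: no right child.
Visit 22.
At 22: go right to 9.
  At 9: go left to 34.
    34 is a leaf — visit 34.
  Visit 9.
  At 9: go right to 19.
    At 19: go left to 29.
      At 29: go left to 23.
        23 is a leaf — visit 23.
      Visit 29.
      At 29: go right to 6.
        6 is a leaf — visit 6.
    Visit 19.
    At 19: go right to 21.
      21 is a leaf — visit 21.
Full in-order sequence: 2, 38, 15, 22, 34, 9, 23, 29, 6, 19, 21.

11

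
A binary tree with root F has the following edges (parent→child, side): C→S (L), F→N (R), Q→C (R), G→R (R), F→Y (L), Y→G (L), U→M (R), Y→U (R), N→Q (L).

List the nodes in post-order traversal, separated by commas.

R, G, M, U, Y, S, C, Q, N, F

Post-order visits the left subtree, then the right subtree, then the node.
At F: go left to Y.
  At Y: go left to G.
    At G: no left child.
    At G: go right to R.
      R is a leaf — visit R.
    Visit G.
  At Y: go right to U.
    At U: no left child.
    At U: go right to M.
      M is a leaf — visit M.
    Visit U.
  Visit Y.
At F: go right to N.
  At N: go left to Q.
    At Q: no left child.
    At Q: go right to C.
      At C: go left to S.
        S is a leaf — visit S.
      At C: no right child.
      Visit C.
    Visit Q.
  At N: no right child.
  Visit N.
Visit F.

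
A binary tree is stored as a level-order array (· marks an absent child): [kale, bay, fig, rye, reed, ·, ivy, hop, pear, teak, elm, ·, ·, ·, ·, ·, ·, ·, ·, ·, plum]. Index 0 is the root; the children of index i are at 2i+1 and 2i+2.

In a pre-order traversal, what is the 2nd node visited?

Pre-order visits the node, then its left subtree, then its right subtree.
Visit kale.
At kale: go left to bay.
  Visit bay.
  At bay: go left to rye.
    Visit rye.
    At rye: go left to hop.
      hop is a leaf — visit hop.
    At rye: go right to pear.
      pear is a leaf — visit pear.
  At bay: go right to reed.
    Visit reed.
    At reed: go left to teak.
      Visit teak.
      At teak: no left child.
      At teak: go right to plum.
        plum is a leaf — visit plum.
    At reed: go right to elm.
      elm is a leaf — visit elm.
At kale: go right to fig.
  Visit fig.
  At fig: no left child.
  At fig: go right to ivy.
    ivy is a leaf — visit ivy.
Full pre-order sequence: kale, bay, rye, hop, pear, reed, teak, plum, elm, fig, ivy.

bay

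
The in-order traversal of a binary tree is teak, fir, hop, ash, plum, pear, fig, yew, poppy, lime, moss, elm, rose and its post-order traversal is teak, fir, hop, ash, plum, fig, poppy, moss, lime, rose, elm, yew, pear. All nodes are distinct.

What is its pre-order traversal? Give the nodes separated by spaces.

pear plum ash hop fir teak yew fig elm lime poppy moss rose

The last element of post-order is the root; it splits in-order into left and right subtrees.
Root pear: left subtree has 5 nodes {teak, fir, hop, ash, plum}, right has 7 {fig, yew, poppy, lime, moss, elm, rose}.
  Root plum: left subtree has 4 nodes {teak, fir, hop, ash}, right has 0 { }.
    Root ash: left subtree has 3 nodes {teak, fir, hop}, right has 0 { }.
      Root hop: left subtree has 2 nodes {teak, fir}, right has 0 { }.
        Root fir: left subtree has 1 node {teak}, right has 0 { }.
  Root yew: left subtree has 1 node {fig}, right has 5 {poppy, lime, moss, elm, rose}.
    Root elm: left subtree has 3 nodes {poppy, lime, moss}, right has 1 {rose}.
      Root lime: left subtree has 1 node {poppy}, right has 1 {moss}.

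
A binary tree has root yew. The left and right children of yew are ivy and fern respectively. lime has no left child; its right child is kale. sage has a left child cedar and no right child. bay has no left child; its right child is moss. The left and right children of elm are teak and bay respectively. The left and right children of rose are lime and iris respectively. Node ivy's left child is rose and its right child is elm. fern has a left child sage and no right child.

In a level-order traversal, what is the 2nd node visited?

ivy

Level-order visits nodes level by level from the root, left to right within each level.
Level 0: yew
Level 1: ivy, fern
Level 2: rose, elm, sage
Level 3: lime, iris, teak, bay, cedar
Level 4: kale, moss
Full level-order sequence: yew, ivy, fern, rose, elm, sage, lime, iris, teak, bay, cedar, kale, moss.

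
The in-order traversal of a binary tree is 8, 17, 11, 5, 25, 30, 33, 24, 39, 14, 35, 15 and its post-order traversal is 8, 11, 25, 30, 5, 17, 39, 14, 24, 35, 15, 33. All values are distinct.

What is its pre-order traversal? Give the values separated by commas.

The last element of post-order is the root; it splits in-order into left and right subtrees.
Root 33: left subtree has 6 nodes {8, 17, 11, 5, 25, 30}, right has 5 {24, 39, 14, 35, 15}.
  Root 17: left subtree has 1 node {8}, right has 4 {11, 5, 25, 30}.
    Root 5: left subtree has 1 node {11}, right has 2 {25, 30}.
      Root 30: left subtree has 1 node {25}, right has 0 { }.
  Root 15: left subtree has 4 nodes {24, 39, 14, 35}, right has 0 { }.
    Root 35: left subtree has 3 nodes {24, 39, 14}, right has 0 { }.
      Root 24: left subtree has 0 nodes { }, right has 2 {39, 14}.
        Root 14: left subtree has 1 node {39}, right has 0 { }.

33, 17, 8, 5, 11, 30, 25, 15, 35, 24, 14, 39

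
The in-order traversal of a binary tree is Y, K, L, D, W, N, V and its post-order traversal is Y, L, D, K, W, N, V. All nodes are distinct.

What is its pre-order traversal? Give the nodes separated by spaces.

The last element of post-order is the root; it splits in-order into left and right subtrees.
Root V: left subtree has 6 nodes {Y, K, L, D, W, N}, right has 0 { }.
  Root N: left subtree has 5 nodes {Y, K, L, D, W}, right has 0 { }.
    Root W: left subtree has 4 nodes {Y, K, L, D}, right has 0 { }.
      Root K: left subtree has 1 node {Y}, right has 2 {L, D}.
        Root D: left subtree has 1 node {L}, right has 0 { }.

V N W K Y D L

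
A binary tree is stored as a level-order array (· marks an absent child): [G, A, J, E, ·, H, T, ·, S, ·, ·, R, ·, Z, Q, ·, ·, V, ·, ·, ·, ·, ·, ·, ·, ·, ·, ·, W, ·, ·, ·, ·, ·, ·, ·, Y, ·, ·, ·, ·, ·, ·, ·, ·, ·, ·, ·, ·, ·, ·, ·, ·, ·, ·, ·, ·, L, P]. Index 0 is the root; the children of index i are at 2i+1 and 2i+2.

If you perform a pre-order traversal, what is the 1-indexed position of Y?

6

Pre-order visits the node, then its left subtree, then its right subtree.
Visit G.
At G: go left to A.
  Visit A.
  At A: go left to E.
    Visit E.
    At E: no left child.
    At E: go right to S.
      Visit S.
      At S: go left to V.
        Visit V.
        At V: no left child.
        At V: go right to Y.
          Y is a leaf — visit Y.
      At S: no right child.
  At A: no right child.
At G: go right to J.
  Visit J.
  At J: go left to H.
    Visit H.
    At H: go left to R.
      R is a leaf — visit R.
    At H: no right child.
  At J: go right to T.
    Visit T.
    At T: go left to Z.
      Visit Z.
      At Z: no left child.
      At Z: go right to W.
        Visit W.
        At W: go left to L.
          L is a leaf — visit L.
        At W: go right to P.
          P is a leaf — visit P.
    At T: go right to Q.
      Q is a leaf — visit Q.
Full pre-order sequence: G, A, E, S, V, Y, J, H, R, T, Z, W, L, P, Q.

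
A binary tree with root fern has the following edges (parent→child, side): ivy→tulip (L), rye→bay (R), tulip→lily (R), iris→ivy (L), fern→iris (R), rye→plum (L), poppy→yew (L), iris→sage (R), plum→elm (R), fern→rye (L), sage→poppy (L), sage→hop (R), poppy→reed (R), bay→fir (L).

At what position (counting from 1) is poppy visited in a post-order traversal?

Post-order visits the left subtree, then the right subtree, then the node.
At fern: go left to rye.
  At rye: go left to plum.
    At plum: no left child.
    At plum: go right to elm.
      elm is a leaf — visit elm.
    Visit plum.
  At rye: go right to bay.
    At bay: go left to fir.
      fir is a leaf — visit fir.
    At bay: no right child.
    Visit bay.
  Visit rye.
At fern: go right to iris.
  At iris: go left to ivy.
    At ivy: go left to tulip.
      At tulip: no left child.
      At tulip: go right to lily.
        lily is a leaf — visit lily.
      Visit tulip.
    At ivy: no right child.
    Visit ivy.
  At iris: go right to sage.
    At sage: go left to poppy.
      At poppy: go left to yew.
        yew is a leaf — visit yew.
      At poppy: go right to reed.
        reed is a leaf — visit reed.
      Visit poppy.
    At sage: go right to hop.
      hop is a leaf — visit hop.
    Visit sage.
  Visit iris.
Visit fern.
Full post-order sequence: elm, plum, fir, bay, rye, lily, tulip, ivy, yew, reed, poppy, hop, sage, iris, fern.

11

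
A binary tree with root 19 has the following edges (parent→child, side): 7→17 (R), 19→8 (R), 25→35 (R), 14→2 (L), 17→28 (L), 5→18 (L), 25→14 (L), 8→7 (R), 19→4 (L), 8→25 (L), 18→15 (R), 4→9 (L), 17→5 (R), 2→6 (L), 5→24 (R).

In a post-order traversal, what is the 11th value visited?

24

Post-order visits the left subtree, then the right subtree, then the node.
At 19: go left to 4.
  At 4: go left to 9.
    9 is a leaf — visit 9.
  At 4: no right child.
  Visit 4.
At 19: go right to 8.
  At 8: go left to 25.
    At 25: go left to 14.
      At 14: go left to 2.
        At 2: go left to 6.
          6 is a leaf — visit 6.
        At 2: no right child.
        Visit 2.
      At 14: no right child.
      Visit 14.
    At 25: go right to 35.
      35 is a leaf — visit 35.
    Visit 25.
  At 8: go right to 7.
    At 7: no left child.
    At 7: go right to 17.
      At 17: go left to 28.
        28 is a leaf — visit 28.
      At 17: go right to 5.
        At 5: go left to 18.
          At 18: no left child.
          At 18: go right to 15.
            15 is a leaf — visit 15.
          Visit 18.
        At 5: go right to 24.
          24 is a leaf — visit 24.
        Visit 5.
      Visit 17.
    Visit 7.
  Visit 8.
Visit 19.
Full post-order sequence: 9, 4, 6, 2, 14, 35, 25, 28, 15, 18, 24, 5, 17, 7, 8, 19.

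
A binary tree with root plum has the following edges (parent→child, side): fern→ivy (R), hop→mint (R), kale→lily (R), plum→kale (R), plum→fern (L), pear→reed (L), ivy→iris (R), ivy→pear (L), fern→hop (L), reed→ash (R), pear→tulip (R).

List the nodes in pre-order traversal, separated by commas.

plum, fern, hop, mint, ivy, pear, reed, ash, tulip, iris, kale, lily

Pre-order visits the node, then its left subtree, then its right subtree.
Visit plum.
At plum: go left to fern.
  Visit fern.
  At fern: go left to hop.
    Visit hop.
    At hop: no left child.
    At hop: go right to mint.
      mint is a leaf — visit mint.
  At fern: go right to ivy.
    Visit ivy.
    At ivy: go left to pear.
      Visit pear.
      At pear: go left to reed.
        Visit reed.
        At reed: no left child.
        At reed: go right to ash.
          ash is a leaf — visit ash.
      At pear: go right to tulip.
        tulip is a leaf — visit tulip.
    At ivy: go right to iris.
      iris is a leaf — visit iris.
At plum: go right to kale.
  Visit kale.
  At kale: no left child.
  At kale: go right to lily.
    lily is a leaf — visit lily.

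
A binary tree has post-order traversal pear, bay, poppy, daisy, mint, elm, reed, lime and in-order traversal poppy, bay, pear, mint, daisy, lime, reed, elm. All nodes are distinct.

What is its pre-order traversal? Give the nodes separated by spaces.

lime mint poppy bay pear daisy reed elm

The last element of post-order is the root; it splits in-order into left and right subtrees.
Root lime: left subtree has 5 nodes {poppy, bay, pear, mint, daisy}, right has 2 {reed, elm}.
  Root mint: left subtree has 3 nodes {poppy, bay, pear}, right has 1 {daisy}.
    Root poppy: left subtree has 0 nodes { }, right has 2 {bay, pear}.
      Root bay: left subtree has 0 nodes { }, right has 1 {pear}.
  Root reed: left subtree has 0 nodes { }, right has 1 {elm}.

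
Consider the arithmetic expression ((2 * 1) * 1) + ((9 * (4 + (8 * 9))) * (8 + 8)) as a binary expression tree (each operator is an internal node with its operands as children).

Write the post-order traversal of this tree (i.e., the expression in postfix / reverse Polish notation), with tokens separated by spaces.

2 1 * 1 * 9 4 8 9 * + * 8 8 + * +

Post-order on an expression tree gives postfix notation: for each operator, emit left operand, right operand, then the operator.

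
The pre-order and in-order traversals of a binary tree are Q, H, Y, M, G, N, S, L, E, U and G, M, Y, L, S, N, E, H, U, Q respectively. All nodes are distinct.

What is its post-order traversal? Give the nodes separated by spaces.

G M L S E N Y U H Q

The first element of pre-order is the root; it splits in-order into left and right subtrees.
Root Q: left subtree has 9 nodes {G, M, Y, L, S, N, E, H, U}, right has 0 { }.
  Root H: left subtree has 7 nodes {G, M, Y, L, S, N, E}, right has 1 {U}.
    Root Y: left subtree has 2 nodes {G, M}, right has 4 {L, S, N, E}.
      Root M: left subtree has 1 node {G}, right has 0 { }.
      Root N: left subtree has 2 nodes {L, S}, right has 1 {E}.
        Root S: left subtree has 1 node {L}, right has 0 { }.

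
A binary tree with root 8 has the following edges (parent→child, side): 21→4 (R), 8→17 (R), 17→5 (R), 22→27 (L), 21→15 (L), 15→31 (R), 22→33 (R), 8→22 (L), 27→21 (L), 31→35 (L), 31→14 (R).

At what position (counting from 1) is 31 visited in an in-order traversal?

3

In-order visits the left subtree, then the node, then the right subtree.
At 8: go left to 22.
  At 22: go left to 27.
    At 27: go left to 21.
      At 21: go left to 15.
        At 15: no left child.
        Visit 15.
        At 15: go right to 31.
          At 31: go left to 35.
            35 is a leaf — visit 35.
          Visit 31.
          At 31: go right to 14.
            14 is a leaf — visit 14.
      Visit 21.
      At 21: go right to 4.
        4 is a leaf — visit 4.
    Visit 27.
    At 27: no right child.
  Visit 22.
  At 22: go right to 33.
    33 is a leaf — visit 33.
Visit 8.
At 8: go right to 17.
  At 17: no left child.
  Visit 17.
  At 17: go right to 5.
    5 is a leaf — visit 5.
Full in-order sequence: 15, 35, 31, 14, 21, 4, 27, 22, 33, 8, 17, 5.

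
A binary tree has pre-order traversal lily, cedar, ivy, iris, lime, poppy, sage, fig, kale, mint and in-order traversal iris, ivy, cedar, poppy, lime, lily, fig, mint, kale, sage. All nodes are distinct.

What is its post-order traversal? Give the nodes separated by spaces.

The first element of pre-order is the root; it splits in-order into left and right subtrees.
Root lily: left subtree has 5 nodes {iris, ivy, cedar, poppy, lime}, right has 4 {fig, mint, kale, sage}.
  Root cedar: left subtree has 2 nodes {iris, ivy}, right has 2 {poppy, lime}.
    Root ivy: left subtree has 1 node {iris}, right has 0 { }.
    Root lime: left subtree has 1 node {poppy}, right has 0 { }.
  Root sage: left subtree has 3 nodes {fig, mint, kale}, right has 0 { }.
    Root fig: left subtree has 0 nodes { }, right has 2 {mint, kale}.
      Root kale: left subtree has 1 node {mint}, right has 0 { }.

iris ivy poppy lime cedar mint kale fig sage lily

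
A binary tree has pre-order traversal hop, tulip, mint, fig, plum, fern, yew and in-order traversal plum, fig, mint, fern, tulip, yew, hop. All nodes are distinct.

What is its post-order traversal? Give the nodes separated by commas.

plum, fig, fern, mint, yew, tulip, hop

The first element of pre-order is the root; it splits in-order into left and right subtrees.
Root hop: left subtree has 6 nodes {plum, fig, mint, fern, tulip, yew}, right has 0 { }.
  Root tulip: left subtree has 4 nodes {plum, fig, mint, fern}, right has 1 {yew}.
    Root mint: left subtree has 2 nodes {plum, fig}, right has 1 {fern}.
      Root fig: left subtree has 1 node {plum}, right has 0 { }.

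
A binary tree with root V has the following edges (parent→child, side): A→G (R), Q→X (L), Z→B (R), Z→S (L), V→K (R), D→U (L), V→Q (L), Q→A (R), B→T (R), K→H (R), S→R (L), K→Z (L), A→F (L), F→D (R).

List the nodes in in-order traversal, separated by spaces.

In-order visits the left subtree, then the node, then the right subtree.
At V: go left to Q.
  At Q: go left to X.
    X is a leaf — visit X.
  Visit Q.
  At Q: go right to A.
    At A: go left to F.
      At F: no left child.
      Visit F.
      At F: go right to D.
        At D: go left to U.
          U is a leaf — visit U.
        Visit D.
        At D: no right child.
    Visit A.
    At A: go right to G.
      G is a leaf — visit G.
Visit V.
At V: go right to K.
  At K: go left to Z.
    At Z: go left to S.
      At S: go left to R.
        R is a leaf — visit R.
      Visit S.
      At S: no right child.
    Visit Z.
    At Z: go right to B.
      At B: no left child.
      Visit B.
      At B: go right to T.
        T is a leaf — visit T.
  Visit K.
  At K: go right to H.
    H is a leaf — visit H.

X Q F U D A G V R S Z B T K H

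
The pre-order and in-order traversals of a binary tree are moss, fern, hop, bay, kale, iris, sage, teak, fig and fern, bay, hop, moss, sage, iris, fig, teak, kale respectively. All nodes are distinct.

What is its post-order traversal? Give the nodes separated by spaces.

bay hop fern sage fig teak iris kale moss

The first element of pre-order is the root; it splits in-order into left and right subtrees.
Root moss: left subtree has 3 nodes {fern, bay, hop}, right has 5 {sage, iris, fig, teak, kale}.
  Root fern: left subtree has 0 nodes { }, right has 2 {bay, hop}.
    Root hop: left subtree has 1 node {bay}, right has 0 { }.
  Root kale: left subtree has 4 nodes {sage, iris, fig, teak}, right has 0 { }.
    Root iris: left subtree has 1 node {sage}, right has 2 {fig, teak}.
      Root teak: left subtree has 1 node {fig}, right has 0 { }.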